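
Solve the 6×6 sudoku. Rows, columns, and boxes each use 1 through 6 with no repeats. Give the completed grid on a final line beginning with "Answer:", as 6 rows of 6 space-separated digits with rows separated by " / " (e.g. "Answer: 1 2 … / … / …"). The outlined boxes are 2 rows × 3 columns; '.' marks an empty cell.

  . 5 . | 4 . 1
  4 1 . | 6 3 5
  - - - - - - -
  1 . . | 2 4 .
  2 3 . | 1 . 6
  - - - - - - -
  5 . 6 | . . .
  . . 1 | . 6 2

Step 1. [r5c6∈{3,4}] r5c6 is the only open cell in col 6 admitting 4 ⇒ r5c6=4.
Step 2. [r6c1∈{3}] r6c1's peers cover all but 3. So r6c1=3.
Step 3. [r1c5∈{2}] only 2 remains possible at r1c5 ⇒ r1c5=2.
Step 4. [r4c3∈{4,5}] in row 4, 4 fits only at r4c3. So r4c3=4.
Step 5. [r1c1∈{6}] r1c1 has the single candidate 6. So r1c1=6.
Step 6. [r3c3∈{5}] r3c3 is down to just 5, so r3c3=5.
Step 7. [r6c2∈{4}] only 4 remains possible at r6c2 ⇒ r6c2=4.
Step 8. [r5c2∈{2}] only 2 remains possible at r5c2 ⇒ r5c2=2.
Step 9. [r2c3∈{2}] r2c3 is down to just 2. So r2c3=2.
Step 10. [r3c6∈{3}] r3c6 is down to just 3 ⇒ r3c6=3.
Step 11. [r1c3∈{3}] nothing but 3 survives at r1c3, so r1c3=3.
Step 12. [r3c2∈{6}] only 6 remains possible at r3c2 ⇒ r3c2=6.
Step 13. [r6c4∈{5}] only 5 remains possible at r6c4 ⇒ r6c4=5.
Step 14. [r5c4∈{3}] r5c4 has the single candidate 3, so r5c4=3.
Step 15. [r5c5∈{1}] r5c5 has the single candidate 1, so r5c5=1.
Step 16. [r4c5∈{5}] nothing but 5 survives at r4c5 ⇒ r4c5=5.

Answer: 6 5 3 4 2 1 / 4 1 2 6 3 5 / 1 6 5 2 4 3 / 2 3 4 1 5 6 / 5 2 6 3 1 4 / 3 4 1 5 6 2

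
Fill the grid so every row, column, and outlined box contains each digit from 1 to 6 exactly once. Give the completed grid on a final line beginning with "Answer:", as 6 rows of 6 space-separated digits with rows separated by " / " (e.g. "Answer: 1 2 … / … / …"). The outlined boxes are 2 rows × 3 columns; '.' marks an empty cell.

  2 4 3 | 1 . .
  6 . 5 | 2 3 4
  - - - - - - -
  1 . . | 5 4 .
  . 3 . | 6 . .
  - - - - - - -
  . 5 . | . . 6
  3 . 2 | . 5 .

Step 1. [r5c1∈{4}] nothing but 4 survives at r5c1. So r5c1=4.
Step 2. [r6c6∈{1}] nothing but 1 survives at r6c6, so r6c6=1.
Step 3. [r4c6∈{2}] r4c6's peers cover all but 2, so r4c6=2.
Step 4. [r6c2∈{6}] nothing but 6 survives at r6c2, so r6c2=6.
Step 5. [r5c4∈{3}] only 3 remains possible at r5c4. So r5c4=3.
Step 6. [r1c6∈{5}] r1c6 has the single candidate 5. So r1c6=5.
Step 7. [r5c5∈{2}] r5c5 is down to just 2, so r5c5=2.
Step 8. [r3c2∈{2}] r3c2 is down to just 2 ⇒ r3c2=2.
Step 9. [r1c5∈{6}] r1c5 has the single candidate 6, so r1c5=6.
Step 10. [r4c5∈{1}] r4c5 has the single candidate 1, so r4c5=1.
Step 11. [r4c3∈{4}] only 4 remains possible at r4c3. So r4c3=4.
Step 12. [r2c2∈{1}] only 1 remains possible at r2c2, so r2c2=1.
Step 13. [r4c1∈{5}] r4c1 has the single candidate 5 ⇒ r4c1=5.
Step 14. [r6c4∈{4}] r6c4 is down to just 4 ⇒ r6c4=4.
Step 15. [r3c6∈{3}] only 3 remains possible at r3c6 ⇒ r3c6=3.
Step 16. [r3c3∈{6}] only 6 remains possible at r3c3 ⇒ r3c3=6.
Step 17. [r5c3∈{1}] only 1 remains possible at r5c3, so r5c3=1.

Answer: 2 4 3 1 6 5 / 6 1 5 2 3 4 / 1 2 6 5 4 3 / 5 3 4 6 1 2 / 4 5 1 3 2 6 / 3 6 2 4 5 1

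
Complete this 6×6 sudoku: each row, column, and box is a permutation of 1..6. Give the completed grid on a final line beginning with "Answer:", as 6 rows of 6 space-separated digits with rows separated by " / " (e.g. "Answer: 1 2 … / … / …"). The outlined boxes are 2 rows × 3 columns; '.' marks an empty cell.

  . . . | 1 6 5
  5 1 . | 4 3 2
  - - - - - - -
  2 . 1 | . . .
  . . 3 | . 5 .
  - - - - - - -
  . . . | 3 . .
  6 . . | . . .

Step 1. [r3c5∈{4}] r3c5's peers cover all but 4 ⇒ r3c5=4.
Step 2. [r5c6∈{1,4,6}] 6 has one home in row 5: r5c6 ⇒ r5c6=6.
Step 3. [r6c2∈{2,3,4,5}] 3 has one home in row 6: r6c2, so r6c2=3.
Step 4. [r4c1∈{4}] nothing but 4 survives at r4c1, so r4c1=4.
Step 5. [r3c4∈{6}] only 6 remains possible at r3c4, so r3c4=6.
Step 6. [r6c4∈{2,5}] r6c4 is the only open cell in col 4 admitting 5. So r6c4=5.
Step 7. [r5c3∈{2,4,5}] in col 3, 5 fits only at r5c3, so r5c3=5.
Step 8. [r5c2∈{2,4}] across row 5, 4 lands solely at r5c2, so r5c2=4.
Step 9. [r5c5∈{1,2}] 2 has one home in row 5: r5c5 ⇒ r5c5=2.
Step 10. [r1c2∈{2}] r1c2 has the single candidate 2. So r1c2=2.
Step 11. [r4c6∈{1}] r4c6 is down to just 1. So r4c6=1.
Step 12. [r6c3∈{2}] nothing but 2 survives at r6c3, so r6c3=2.
Step 13. [r6c6∈{4}] r6c6 has the single candidate 4. So r6c6=4.
Step 14. [r6c5∈{1}] only 1 remains possible at r6c5. So r6c5=1.
Step 15. [r5c1∈{1}] only 1 remains possible at r5c1. So r5c1=1.
Step 16. [r1c3∈{4}] nothing but 4 survives at r1c3, so r1c3=4.
Step 17. [r4c2∈{6}] r4c2's peers cover all but 6. So r4c2=6.
Step 18. [r4c4∈{2}] r4c4 has the single candidate 2 ⇒ r4c4=2.
Step 19. [r3c6∈{3}] r3c6 is down to just 3. So r3c6=3.
Step 20. [r3c2∈{5}] r3c2 has the single candidate 5 ⇒ r3c2=5.
Step 21. [r1c1∈{3}] nothing but 3 survives at r1c1 ⇒ r1c1=3.
Step 22. [r2c3∈{6}] r2c3 is down to just 6 ⇒ r2c3=6.

Answer: 3 2 4 1 6 5 / 5 1 6 4 3 2 / 2 5 1 6 4 3 / 4 6 3 2 5 1 / 1 4 5 3 2 6 / 6 3 2 5 1 4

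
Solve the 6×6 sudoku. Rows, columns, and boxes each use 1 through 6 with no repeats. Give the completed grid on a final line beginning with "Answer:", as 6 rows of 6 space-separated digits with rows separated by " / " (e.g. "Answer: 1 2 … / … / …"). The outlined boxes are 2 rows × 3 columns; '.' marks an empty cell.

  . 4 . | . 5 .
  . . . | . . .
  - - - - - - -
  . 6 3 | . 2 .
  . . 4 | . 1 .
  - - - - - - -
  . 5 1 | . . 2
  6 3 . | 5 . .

Step 1. [r2c2∈{1,2}] in col 2, 1 fits only at r2c2. So r2c2=1.
Step 2. [r1c4∈{1,2,3,6}] r1c4 is the only open cell in col 4 admitting 1 ⇒ r1c4=1.
Step 3. [r2c4∈{2,3,4,6}] across col 4, 2 lands solely at r2c4 ⇒ r2c4=2.
Step 4. [r6c5∈{4}] r6c5 has the single candidate 4 ⇒ r6c5=4.
Step 5. [r2c6∈{3,4,6}] r2c6 is the only open cell in row 2 admitting 4 ⇒ r2c6=4.
Step 6. [r2c3∈{5,6}] across col 3, 5 lands solely at r2c3 ⇒ r2c3=5.
Step 7. [r2c5∈{3,6}] across row 2, 6 lands solely at r2c5. So r2c5=6.
Step 8. [r4c6∈{3,5,6}] across col 6, 6 lands solely at r4c6, so r4c6=6.
Step 9. [r4c1∈{2,5}] 5 has one home in row 4: r4c1 ⇒ r4c1=5.
Step 10. [r1c1∈{2,3}] across col 1, 2 lands solely at r1c1. So r1c1=2.
Step 11. [r5c5∈{3}] nothing but 3 survives at r5c5. So r5c5=3.
Step 12. [r4c2∈{2}] r4c2 is down to just 2. So r4c2=2.
Step 13. [r1c3∈{6}] r1c3 has the single candidate 6, so r1c3=6.
Step 14. [r2c1∈{3}] r2c1 is down to just 3, so r2c1=3.
Step 15. [r6c6∈{1}] only 1 remains possible at r6c6, so r6c6=1.
Step 16. [r3c6∈{5}] only 5 remains possible at r3c6, so r3c6=5.
Step 17. [r4c4∈{3}] r4c4 is down to just 3. So r4c4=3.
Step 18. [r1c6∈{3}] only 3 remains possible at r1c6. So r1c6=3.
Step 19. [r5c4∈{6}] r5c4 has the single candidate 6 ⇒ r5c4=6.
Step 20. [r6c3∈{2}] r6c3's peers cover all but 2. So r6c3=2.
Step 21. [r5c1∈{4}] only 4 remains possible at r5c1. So r5c1=4.
Step 22. [r3c4∈{4}] r3c4 has the single candidate 4, so r3c4=4.
Step 23. [r3c1∈{1}] r3c1's peers cover all but 1. So r3c1=1.

Answer: 2 4 6 1 5 3 / 3 1 5 2 6 4 / 1 6 3 4 2 5 / 5 2 4 3 1 6 / 4 5 1 6 3 2 / 6 3 2 5 4 1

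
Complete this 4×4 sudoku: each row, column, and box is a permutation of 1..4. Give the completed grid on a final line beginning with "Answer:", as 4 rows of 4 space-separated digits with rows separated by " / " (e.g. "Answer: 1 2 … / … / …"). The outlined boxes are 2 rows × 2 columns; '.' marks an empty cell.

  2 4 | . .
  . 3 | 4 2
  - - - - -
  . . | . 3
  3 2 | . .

Step 1. [r4c3∈{1}] r4c3's peers cover all but 1, so r4c3=1.
Step 2. [r2c1∈{1}] r2c1 is down to just 1. So r2c1=1.
Step 3. [r3c2∈{1}] nothing but 1 survives at r3c2, so r3c2=1.
Step 4. [r1c4∈{1}] r1c4 is down to just 1 ⇒ r1c4=1.
Step 5. [r3c3∈{2}] r3c3's peers cover all but 2 ⇒ r3c3=2.
Step 6. [r3c1∈{4}] r3c1's peers cover all but 4. So r3c1=4.
Step 7. [r1c3∈{3}] r1c3 is down to just 3. So r1c3=3.
Step 8. [r4c4∈{4}] only 4 remains possible at r4c4. So r4c4=4.

Answer: 2 4 3 1 / 1 3 4 2 / 4 1 2 3 / 3 2 1 4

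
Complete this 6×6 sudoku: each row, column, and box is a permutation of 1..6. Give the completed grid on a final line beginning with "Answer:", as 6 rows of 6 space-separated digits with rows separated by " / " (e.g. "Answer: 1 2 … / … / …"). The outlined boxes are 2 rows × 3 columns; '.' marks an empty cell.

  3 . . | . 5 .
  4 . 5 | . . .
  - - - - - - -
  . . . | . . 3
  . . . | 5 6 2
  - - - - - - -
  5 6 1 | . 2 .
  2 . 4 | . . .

Step 1. [r1c3∈{2,6}] box 1 places 6 nowhere but r1c3, so r1c3=6.
Step 2. [r5c4∈{3,4}] r5c4 is the only open cell in row 5 admitting 3. So r5c4=3.
Step 3. [r6c5∈{1}] r6c5 is down to just 1. So r6c5=1.
Step 4. [r3c4∈{1,4}] across box 4, 1 lands solely at r3c4, so r3c4=1.
Step 5. [r4c2∈{1,3,4}] in row 4, 4 fits only at r4c2. So r4c2=4.
Step 6. [r6c4∈{6}] only 6 remains possible at r6c4. So r6c4=6.
Step 7. [r2c4∈{2}] only 2 remains possible at r2c4 ⇒ r2c4=2.
Step 8. [r2c2∈{1}] r2c2 has the single candidate 1 ⇒ r2c2=1.
Step 9. [r1c4∈{4}] r1c4's peers cover all but 4 ⇒ r1c4=4.
Step 10. [r1c2∈{2}] r1c2 has the single candidate 2 ⇒ r1c2=2.
Step 11. [r2c5∈{3}] nothing but 3 survives at r2c5 ⇒ r2c5=3.
Step 12. [r3c3∈{2}] r3c3 has the single candidate 2, so r3c3=2.
Step 13. [r4c1∈{1}] r4c1 has the single candidate 1. So r4c1=1.
Step 14. [r6c2∈{3}] r6c2 is down to just 3, so r6c2=3.
Step 15. [r3c2∈{5}] r3c2's peers cover all but 5 ⇒ r3c2=5.
Step 16. [r5c6∈{4}] r5c6's peers cover all but 4. So r5c6=4.
Step 17. [r3c1∈{6}] only 6 remains possible at r3c1, so r3c1=6.
Step 18. [r3c5∈{4}] r3c5 is down to just 4, so r3c5=4.
Step 19. [r1c6∈{1}] only 1 remains possible at r1c6, so r1c6=1.
Step 20. [r6c6∈{5}] r6c6 is down to just 5. So r6c6=5.
Step 21. [r4c3∈{3}] r4c3 is down to just 3, so r4c3=3.
Step 22. [r2c6∈{6}] r2c6 is down to just 6 ⇒ r2c6=6.

Answer: 3 2 6 4 5 1 / 4 1 5 2 3 6 / 6 5 2 1 4 3 / 1 4 3 5 6 2 / 5 6 1 3 2 4 / 2 3 4 6 1 5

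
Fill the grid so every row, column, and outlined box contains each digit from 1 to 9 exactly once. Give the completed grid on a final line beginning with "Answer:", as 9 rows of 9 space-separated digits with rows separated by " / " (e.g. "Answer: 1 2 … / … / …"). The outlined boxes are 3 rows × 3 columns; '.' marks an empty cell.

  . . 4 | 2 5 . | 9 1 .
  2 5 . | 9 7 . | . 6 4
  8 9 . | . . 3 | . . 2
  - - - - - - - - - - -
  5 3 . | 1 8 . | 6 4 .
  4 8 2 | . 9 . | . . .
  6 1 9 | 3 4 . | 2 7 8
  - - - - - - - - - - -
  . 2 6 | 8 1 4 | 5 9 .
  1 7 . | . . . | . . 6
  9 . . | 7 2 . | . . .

Step 1. [r5c9∈{1,3,5}] in col 9, 5 fits only at r5c9. So r5c9=5.
Step 2. [r7c1∈{3}] r7c1 has the single candidate 3. So r7c1=3.
Step 3. [r2c7∈{3,8}] r2c7 is the only open cell in box 3 admitting 8 ⇒ r2c7=8.
Step 4. [r9c6∈{5,6}] across row 9, 6 lands solely at r9c6, so r9c6=6.
Step 5. [r5c8∈{3}] r5c8 has the single candidate 3 ⇒ r5c8=3.
Step 6. [r8c4∈{5}] only 5 remains possible at r8c4 ⇒ r8c4=5.
Step 7. [r1c1∈{7}] nothing but 7 survives at r1c1, so r1c1=7.
Step 8. [r8c3∈{8}] r8c3 has the single candidate 8 ⇒ r8c3=8.
Step 9. [r9c9∈{1,3}] col 9 places 1 nowhere but r9c9, so r9c9=1.
Step 10. [r8c7∈{3,4}] in row 8, 4 fits only at r8c7, so r8c7=4.
Step 11. [r3c5∈{6}] nothing but 6 survives at r3c5, so r3c5=6.
Step 12. [r5c6∈{7}] r5c6 has the single candidate 7 ⇒ r5c6=7.
Step 13. [r2c6∈{1}] r2c6's peers cover all but 1 ⇒ r2c6=1.
Step 14. [r8c5∈{3}] nothing but 3 survives at r8c5. So r8c5=3.
Step 15. [r9c8∈{8}] r9c8 has the single candidate 8 ⇒ r9c8=8.
Step 16. [r3c4∈{4}] r3c4's peers cover all but 4, so r3c4=4.
Step 17. [r5c4∈{6}] r5c4 has the single candidate 6 ⇒ r5c4=6.
Step 18. [r1c2∈{6}] only 6 remains possible at r1c2. So r1c2=6.
Step 19. [r7c9∈{7}] only 7 remains possible at r7c9. So r7c9=7.
Step 20. [r2c3∈{3}] r2c3 has the single candidate 3. So r2c3=3.
Step 21. [r9c7∈{3}] nothing but 3 survives at r9c7 ⇒ r9c7=3.
Step 22. [r9c2∈{4}] r9c2's peers cover all but 4. So r9c2=4.
Step 23. [r3c3∈{1}] r3c3 has the single candidate 1, so r3c3=1.
Step 24. [r5c7∈{1}] r5c7's peers cover all but 1, so r5c7=1.
Step 25. [r9c3∈{5}] r9c3 has the single candidate 5. So r9c3=5.
Step 26. [r3c7∈{7}] r3c7 is down to just 7, so r3c7=7.
Step 27. [r3c8∈{5}] nothing but 5 survives at r3c8 ⇒ r3c8=5.
Step 28. [r4c3∈{7}] r4c3's peers cover all but 7 ⇒ r4c3=7.
Step 29. [r4c6∈{2}] r4c6 has the single candidate 2, so r4c6=2.
Step 30. [r1c9∈{3}] r1c9's peers cover all but 3. So r1c9=3.
Step 31. [r4c9∈{9}] only 9 remains possible at r4c9. So r4c9=9.
Step 32. [r8c6∈{9}] only 9 remains possible at r8c6, so r8c6=9.
Step 33. [r6c6∈{5}] r6c6's peers cover all but 5, so r6c6=5.
Step 34. [r8c8∈{2}] r8c8 is down to just 2. So r8c8=2.
Step 35. [r1c6∈{8}] r1c6 is down to just 8, so r1c6=8.

Answer: 7 6 4 2 5 8 9 1 3 / 2 5 3 9 7 1 8 6 4 / 8 9 1 4 6 3 7 5 2 / 5 3 7 1 8 2 6 4 9 / 4 8 2 6 9 7 1 3 5 / 6 1 9 3 4 5 2 7 8 / 3 2 6 8 1 4 5 9 7 / 1 7 8 5 3 9 4 2 6 / 9 4 5 7 2 6 3 8 1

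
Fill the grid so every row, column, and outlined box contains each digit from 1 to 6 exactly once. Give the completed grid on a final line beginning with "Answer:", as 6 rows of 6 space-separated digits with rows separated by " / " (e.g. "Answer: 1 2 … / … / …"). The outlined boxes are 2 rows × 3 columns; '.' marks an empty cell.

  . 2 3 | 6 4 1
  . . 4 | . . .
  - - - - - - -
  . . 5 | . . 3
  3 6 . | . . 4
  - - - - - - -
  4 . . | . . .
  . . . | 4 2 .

Step 1. [r2c1∈{1,5,6}] in row 2, 6 fits only at r2c1. So r2c1=6.
Step 2. [r2c2∈{1,5}] across row 2, 1 lands solely at r2c2, so r2c2=1.
Step 3. [r5c3∈{1,2,6}] in row 5, 2 fits only at r5c3 ⇒ r5c3=2.
Step 4. [r4c4∈{1,2,5}] across row 4, 2 lands solely at r4c4 ⇒ r4c4=2.
Step 5. [r3c4∈{1}] r3c4's peers cover all but 1, so r3c4=1.
Step 6. [r5c5∈{1,3,5,6}] row 5 places 1 nowhere but r5c5, so r5c5=1.
Step 7. [r5c4∈{3,5}] r5c4 is the only open cell in box 6 admitting 3 ⇒ r5c4=3.
Step 8. [r5c2∈{5}] r5c2 has the single candidate 5 ⇒ r5c2=5.
Step 9. [r6c3∈{1,6}] r6c3 is the only open cell in col 3 admitting 6, so r6c3=6.
Step 10. [r2c4∈{5}] r2c4 has the single candidate 5, so r2c4=5.
Step 11. [r3c2∈{4}] r3c2 is down to just 4, so r3c2=4.
Step 12. [r6c1∈{1}] only 1 remains possible at r6c1 ⇒ r6c1=1.
Step 13. [r2c6∈{2}] only 2 remains possible at r2c6 ⇒ r2c6=2.
Step 14. [r4c5∈{5}] r4c5 is down to just 5. So r4c5=5.
Step 15. [r6c6∈{5}] r6c6 has the single candidate 5. So r6c6=5.
Step 16. [r4c3∈{1}] r4c3's peers cover all but 1, so r4c3=1.
Step 17. [r6c2∈{3}] r6c2's peers cover all but 3 ⇒ r6c2=3.
Step 18. [r1c1∈{5}] nothing but 5 survives at r1c1. So r1c1=5.
Step 19. [r3c5∈{6}] nothing but 6 survives at r3c5. So r3c5=6.
Step 20. [r5c6∈{6}] only 6 remains possible at r5c6 ⇒ r5c6=6.
Step 21. [r3c1∈{2}] only 2 remains possible at r3c1, so r3c1=2.
Step 22. [r2c5∈{3}] r2c5 has the single candidate 3, so r2c5=3.

Answer: 5 2 3 6 4 1 / 6 1 4 5 3 2 / 2 4 5 1 6 3 / 3 6 1 2 5 4 / 4 5 2 3 1 6 / 1 3 6 4 2 5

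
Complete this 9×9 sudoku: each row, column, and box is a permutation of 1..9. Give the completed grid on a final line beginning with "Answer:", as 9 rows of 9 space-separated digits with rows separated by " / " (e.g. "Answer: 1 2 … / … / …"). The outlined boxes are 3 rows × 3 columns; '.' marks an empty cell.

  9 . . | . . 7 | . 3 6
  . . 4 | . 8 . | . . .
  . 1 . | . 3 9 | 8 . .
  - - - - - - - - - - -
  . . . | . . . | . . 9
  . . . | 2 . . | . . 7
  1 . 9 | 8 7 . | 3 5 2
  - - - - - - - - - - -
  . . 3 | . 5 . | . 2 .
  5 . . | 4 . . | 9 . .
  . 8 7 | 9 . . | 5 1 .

Step 1. [r4c4∈{1,3,5,6}] col 4 places 3 nowhere but r4c4, so r4c4=3.
Step 2. [r1c5∈{1,2,4}] 4 has one home in box 2: r1c5 ⇒ r1c5=4.
Step 3. [r2c6∈{1,2,5,6}] box 2 places 2 nowhere but r2c6, so r2c6=2.
Step 4. [r8c8∈{6,7,8}] across row 8, 7 lands solely at r8c8 ⇒ r8c8=7.
Step 5. [r7c7∈{4,6}] r7c7 is the only open cell in box 9 admitting 6. So r7c7=6.
Step 6. [r7c1∈{4}] r7c1's peers cover all but 4. So r7c1=4.
Step 7. [r3c1∈{2,6,7}] 7 has one home in row 3: r3c1. So r3c1=7.
Step 8. [r3c3∈{2,5,6}] across row 3, 2 lands solely at r3c3, so r3c3=2.
Step 9. [r1c2∈{5}] r1c2's peers cover all but 5. So r1c2=5.
Step 10. [r2c9∈{1,5}] r2c9 is the only open cell in col 9 admitting 1 ⇒ r2c9=1.
Step 11. [r3c8∈{4}] nothing but 4 survives at r3c8, so r3c8=4.
Step 12. [r8c3∈{1,6}] r8c3 is the only open cell in col 3 admitting 1. So r8c3=1.
Step 13. [r4c2∈{2,4,6,7}] in row 4, 7 fits only at r4c2, so r4c2=7.
Step 14. [r4c1∈{2,6,8}] 2 has one home in row 4: r4c1. So r4c1=2.
Step 15. [r5c1∈{3,6,8}] r5c1 is the only open cell in col 1 admitting 8, so r5c1=8.
Step 16. [r5c8∈{6}] r5c8's peers cover all but 6 ⇒ r5c8=6.
Step 17. [r4c3∈{5,6}] r4c3 is the only open cell in col 3 admitting 6 ⇒ r4c3=6.
Step 18. [r4c5∈{1}] nothing but 1 survives at r4c5 ⇒ r4c5=1.
Step 19. [r9c1∈{6}] r9c1 is down to just 6 ⇒ r9c1=6.
Step 20. [r8c5∈{2,6}] in col 5, 6 fits only at r8c5 ⇒ r8c5=6.
Step 21. [r3c4∈{5,6}] row 3 places 6 nowhere but r3c4. So r3c4=6.
Step 22. [r4c6∈{4,5}] 5 has one home in row 4: r4c6, so r4c6=5.
Step 23. [r5c6∈{4}] r5c6 is down to just 4. So r5c6=4.
Step 24. [r7c6∈{1,8}] 1 has one home in col 6: r7c6. So r7c6=1.
Step 25. [r9c6∈{3}] r9c6 has the single candidate 3. So r9c6=3.
Step 26. [r2c1∈{3}] r2c1 has the single candidate 3, so r2c1=3.
Step 27. [r8c9∈{3,8}] r8c9 is the only open cell in row 8 admitting 3. So r8c9=3.
Step 28. [r5c2∈{3}] only 3 remains possible at r5c2 ⇒ r5c2=3.
Step 29. [r5c7∈{1}] r5c7 has the single candidate 1, so r5c7=1.
Step 30. [r5c5∈{9}] r5c5's peers cover all but 9 ⇒ r5c5=9.
Step 31. [r2c8∈{9}] r2c8's peers cover all but 9, so r2c8=9.
Step 32. [r1c4∈{1}] r1c4's peers cover all but 1. So r1c4=1.
Step 33. [r1c7∈{2}] only 2 remains possible at r1c7, so r1c7=2.
Step 34. [r8c2∈{2}] nothing but 2 survives at r8c2 ⇒ r8c2=2.
Step 35. [r8c6∈{8}] r8c6 has the single candidate 8. So r8c6=8.
Step 36. [r2c4∈{5}] nothing but 5 survives at r2c4, so r2c4=5.
Step 37. [r5c3∈{5}] nothing but 5 survives at r5c3 ⇒ r5c3=5.
Step 38. [r2c7∈{7}] nothing but 7 survives at r2c7. So r2c7=7.
Step 39. [r9c9∈{4}] only 4 remains possible at r9c9 ⇒ r9c9=4.
Step 40. [r1c3∈{8}] only 8 remains possible at r1c3, so r1c3=8.
Step 41. [r3c9∈{5}] nothing but 5 survives at r3c9, so r3c9=5.
Step 42. [r2c2∈{6}] r2c2's peers cover all but 6, so r2c2=6.
Step 43. [r9c5∈{2}] r9c5 is down to just 2. So r9c5=2.
Step 44. [r7c9∈{8}] r7c9's peers cover all but 8, so r7c9=8.
Step 45. [r7c4∈{7}] r7c4's peers cover all but 7 ⇒ r7c4=7.
Step 46. [r4c7∈{4}] r4c7 is down to just 4 ⇒ r4c7=4.
Step 47. [r7c2∈{9}] r7c2 has the single candidate 9. So r7c2=9.
Step 48. [r6c2∈{4}] only 4 remains possible at r6c2 ⇒ r6c2=4.
Step 49. [r4c8∈{8}] nothing but 8 survives at r4c8, so r4c8=8.
Step 50. [r6c6∈{6}] r6c6 is down to just 6, so r6c6=6.

Answer: 9 5 8 1 4 7 2 3 6 / 3 6 4 5 8 2 7 9 1 / 7 1 2 6 3 9 8 4 5 / 2 7 6 3 1 5 4 8 9 / 8 3 5 2 9 4 1 6 7 / 1 4 9 8 7 6 3 5 2 / 4 9 3 7 5 1 6 2 8 / 5 2 1 4 6 8 9 7 3 / 6 8 7 9 2 3 5 1 4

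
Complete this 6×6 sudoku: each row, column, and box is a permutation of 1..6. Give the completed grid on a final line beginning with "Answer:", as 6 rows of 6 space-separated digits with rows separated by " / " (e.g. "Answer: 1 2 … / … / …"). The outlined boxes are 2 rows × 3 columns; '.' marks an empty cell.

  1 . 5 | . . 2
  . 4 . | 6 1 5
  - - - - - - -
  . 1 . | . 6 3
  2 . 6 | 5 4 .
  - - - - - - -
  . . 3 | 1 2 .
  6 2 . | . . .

Step 1. [r1c5∈{3}] r1c5 has the single candidate 3, so r1c5=3.
Step 2. [r6c6∈{4}] only 4 remains possible at r6c6. So r6c6=4.
Step 3. [r5c1∈{4,5}] in row 5, 4 fits only at r5c1, so r5c1=4.
Step 4. [r3c1∈{5}] r3c1 has the single candidate 5 ⇒ r3c1=5.
Step 5. [r2c1∈{3}] nothing but 3 survives at r2c1. So r2c1=3.
Step 6. [r5c2∈{5}] r5c2's peers cover all but 5 ⇒ r5c2=5.
Step 7. [r2c3∈{2}] nothing but 2 survives at r2c3 ⇒ r2c3=2.
Step 8. [r1c2∈{6}] nothing but 6 survives at r1c2. So r1c2=6.
Step 9. [r5c6∈{6}] nothing but 6 survives at r5c6 ⇒ r5c6=6.
Step 10. [r6c5∈{5}] only 5 remains possible at r6c5 ⇒ r6c5=5.
Step 11. [r3c3∈{4}] r3c3 has the single candidate 4, so r3c3=4.
Step 12. [r6c4∈{3}] nothing but 3 survives at r6c4. So r6c4=3.
Step 13. [r3c4∈{2}] r3c4 has the single candidate 2, so r3c4=2.
Step 14. [r1c4∈{4}] nothing but 4 survives at r1c4 ⇒ r1c4=4.
Step 15. [r4c2∈{3}] r4c2 is down to just 3 ⇒ r4c2=3.
Step 16. [r6c3∈{1}] r6c3's peers cover all but 1 ⇒ r6c3=1.
Step 17. [r4c6∈{1}] r4c6's peers cover all but 1 ⇒ r4c6=1.

Answer: 1 6 5 4 3 2 / 3 4 2 6 1 5 / 5 1 4 2 6 3 / 2 3 6 5 4 1 / 4 5 3 1 2 6 / 6 2 1 3 5 4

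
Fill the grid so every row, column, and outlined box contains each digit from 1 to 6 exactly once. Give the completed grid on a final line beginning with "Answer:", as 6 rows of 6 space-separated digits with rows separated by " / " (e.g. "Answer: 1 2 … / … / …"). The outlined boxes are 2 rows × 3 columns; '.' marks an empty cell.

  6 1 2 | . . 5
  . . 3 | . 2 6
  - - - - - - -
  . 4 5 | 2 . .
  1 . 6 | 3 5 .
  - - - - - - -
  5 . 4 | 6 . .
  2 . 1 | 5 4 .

Step 1. [r6c6∈{3}] r6c6 has the single candidate 3. So r6c6=3.
Step 2. [r3c6∈{1}] r3c6's peers cover all but 1, so r3c6=1.
Step 3. [r1c4∈{4}] only 4 remains possible at r1c4. So r1c4=4.
Step 4. [r4c6∈{4}] r4c6 has the single candidate 4 ⇒ r4c6=4.
Step 5. [r5c2∈{3}] r5c2 is down to just 3. So r5c2=3.
Step 6. [r2c4∈{1}] r2c4's peers cover all but 1, so r2c4=1.
Step 7. [r6c2∈{6}] r6c2 has the single candidate 6 ⇒ r6c2=6.
Step 8. [r3c1∈{3}] r3c1 has the single candidate 3. So r3c1=3.
Step 9. [r2c1∈{4}] r2c1 has the single candidate 4 ⇒ r2c1=4.
Step 10. [r2c2∈{5}] nothing but 5 survives at r2c2, so r2c2=5.
Step 11. [r1c5∈{3}] only 3 remains possible at r1c5 ⇒ r1c5=3.
Step 12. [r4c2∈{2}] r4c2 is down to just 2, so r4c2=2.
Step 13. [r5c6∈{2}] r5c6's peers cover all but 2, so r5c6=2.
Step 14. [r5c5∈{1}] nothing but 1 survives at r5c5 ⇒ r5c5=1.
Step 15. [r3c5∈{6}] only 6 remains possible at r3c5. So r3c5=6.

Answer: 6 1 2 4 3 5 / 4 5 3 1 2 6 / 3 4 5 2 6 1 / 1 2 6 3 5 4 / 5 3 4 6 1 2 / 2 6 1 5 4 3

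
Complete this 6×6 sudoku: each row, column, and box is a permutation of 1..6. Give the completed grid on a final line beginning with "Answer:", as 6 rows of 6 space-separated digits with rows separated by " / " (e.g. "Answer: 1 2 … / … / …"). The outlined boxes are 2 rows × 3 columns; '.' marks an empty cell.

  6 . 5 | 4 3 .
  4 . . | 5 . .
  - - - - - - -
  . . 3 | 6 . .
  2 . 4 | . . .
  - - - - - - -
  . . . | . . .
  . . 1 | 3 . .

Step 1. [r5c4∈{1,2}] r5c4 is the only open cell in col 4 admitting 2. So r5c4=2.
Step 2. [r6c1∈{5}] r6c1's peers cover all but 5. So r6c1=5.
Step 3. [r4c4∈{1}] only 1 remains possible at r4c4. So r4c4=1.
Step 4. [r4c5∈{5}] only 5 remains possible at r4c5 ⇒ r4c5=5.
Step 5. [r6c2∈{2,4,6}] 2 has one home in row 6: r6c2 ⇒ r6c2=2.
Step 6. [r5c2∈{3,4,6}] col 2 places 4 nowhere but r5c2. So r5c2=4.
Step 7. [r1c6∈{1,2}] 2 has one home in row 1: r1c6 ⇒ r1c6=2.
Step 8. [r5c3∈{6}] only 6 remains possible at r5c3, so r5c3=6.
Step 9. [r1c2∈{1}] r1c2's peers cover all but 1, so r1c2=1.
Step 10. [r5c5∈{1}] nothing but 1 survives at r5c5 ⇒ r5c5=1.
Step 11. [r3c6∈{4}] r3c6's peers cover all but 4 ⇒ r3c6=4.
Step 12. [r2c5∈{6}] r2c5's peers cover all but 6, so r2c5=6.
Step 13. [r2c3∈{2}] r2c3's peers cover all but 2. So r2c3=2.
Step 14. [r3c1∈{1}] nothing but 1 survives at r3c1. So r3c1=1.
Step 15. [r6c6∈{6}] r6c6 is down to just 6. So r6c6=6.
Step 16. [r6c5∈{4}] r6c5's peers cover all but 4 ⇒ r6c5=4.
Step 17. [r5c6∈{5}] r5c6 has the single candidate 5. So r5c6=5.
Step 18. [r3c2∈{5}] r3c2 has the single candidate 5 ⇒ r3c2=5.
Step 19. [r4c2∈{6}] r4c2's peers cover all but 6. So r4c2=6.
Step 20. [r4c6∈{3}] r4c6 has the single candidate 3. So r4c6=3.
Step 21. [r2c6∈{1}] r2c6 has the single candidate 1 ⇒ r2c6=1.
Step 22. [r3c5∈{2}] r3c5 has the single candidate 2. So r3c5=2.
Step 23. [r5c1∈{3}] only 3 remains possible at r5c1, so r5c1=3.
Step 24. [r2c2∈{3}] r2c2 is down to just 3, so r2c2=3.

Answer: 6 1 5 4 3 2 / 4 3 2 5 6 1 / 1 5 3 6 2 4 / 2 6 4 1 5 3 / 3 4 6 2 1 5 / 5 2 1 3 4 6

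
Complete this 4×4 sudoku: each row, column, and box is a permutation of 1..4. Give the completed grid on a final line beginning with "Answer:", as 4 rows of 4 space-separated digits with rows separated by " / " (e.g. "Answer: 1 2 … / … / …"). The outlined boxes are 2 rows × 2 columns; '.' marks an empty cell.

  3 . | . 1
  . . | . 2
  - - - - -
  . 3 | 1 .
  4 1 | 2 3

Step 1. [r2c2∈{4}] only 4 remains possible at r2c2. So r2c2=4.
Step 2. [r1c3∈{4}] nothing but 4 survives at r1c3 ⇒ r1c3=4.
Step 3. [r2c3∈{3}] only 3 remains possible at r2c3 ⇒ r2c3=3.
Step 4. [r1c2∈{2}] r1c2 is down to just 2 ⇒ r1c2=2.
Step 5. [r3c4∈{4}] only 4 remains possible at r3c4, so r3c4=4.
Step 6. [r3c1∈{2}] nothing but 2 survives at r3c1. So r3c1=2.
Step 7. [r2c1∈{1}] r2c1's peers cover all but 1, so r2c1=1.

Answer: 3 2 4 1 / 1 4 3 2 / 2 3 1 4 / 4 1 2 3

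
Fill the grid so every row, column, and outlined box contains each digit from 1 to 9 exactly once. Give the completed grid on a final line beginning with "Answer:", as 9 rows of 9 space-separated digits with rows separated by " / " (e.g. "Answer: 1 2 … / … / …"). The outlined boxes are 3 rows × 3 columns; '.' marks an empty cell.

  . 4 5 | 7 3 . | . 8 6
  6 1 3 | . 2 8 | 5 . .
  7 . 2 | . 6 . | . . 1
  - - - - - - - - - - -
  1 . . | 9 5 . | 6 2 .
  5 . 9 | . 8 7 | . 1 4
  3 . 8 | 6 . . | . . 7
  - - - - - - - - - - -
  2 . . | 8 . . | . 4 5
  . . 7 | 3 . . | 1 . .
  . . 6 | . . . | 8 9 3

Step 1. [r9c4∈{1,2,4,5}] col 4 places 1 nowhere but r9c4, so r9c4=1.
Step 2. [r9c6∈{2,4,5}] across row 9, 2 lands solely at r9c6. So r9c6=2.
Step 3. [r8c6∈{4,5,6,9}] r8c6 is the only open cell in box 8 admitting 5. So r8c6=5.
Step 4. [r3c7∈{3,4,9}] r3c7 is the only open cell in col 7 admitting 4 ⇒ r3c7=4.
Step 5. [r1c1∈{9}] only 9 remains possible at r1c1 ⇒ r1c1=9.
Step 6. [r9c5∈{4,7}] in row 9, 7 fits only at r9c5, so r9c5=7.
Step 7. [r7c5∈{9}] only 9 remains possible at r7c5 ⇒ r7c5=9.
Step 8. [r8c5∈{4}] r8c5 has the single candidate 4. So r8c5=4.
Step 9. [r6c6∈{1,4}] 4 has one home in row 6: r6c6, so r6c6=4.
Step 10. [r8c2∈{8,9}] across row 8, 9 lands solely at r8c2, so r8c2=9.
Step 11. [r5c4∈{2}] r5c4's peers cover all but 2. So r5c4=2.
Step 12. [r7c2∈{3}] r7c2's peers cover all but 3 ⇒ r7c2=3.
Step 13. [r4c9∈{8}] only 8 remains possible at r4c9. So r4c9=8.
Step 14. [r8c1∈{8}] nothing but 8 survives at r8c1, so r8c1=8.
Step 15. [r3c6∈{9}] nothing but 9 survives at r3c6. So r3c6=9.
Step 16. [r5c7∈{3}] r5c7's peers cover all but 3 ⇒ r5c7=3.
Step 17. [r3c8∈{3}] r3c8 has the single candidate 3. So r3c8=3.
Step 18. [r4c2∈{7}] only 7 remains possible at r4c2 ⇒ r4c2=7.
Step 19. [r7c3∈{1}] r7c3 is down to just 1 ⇒ r7c3=1.
Step 20. [r7c7∈{7}] r7c7's peers cover all but 7, so r7c7=7.
Step 21. [r7c6∈{6}] r7c6 has the single candidate 6. So r7c6=6.
Step 22. [r5c2∈{6}] r5c2 has the single candidate 6 ⇒ r5c2=6.
Step 23. [r6c8∈{5}] only 5 remains possible at r6c8. So r6c8=5.
Step 24. [r6c5∈{1}] nothing but 1 survives at r6c5 ⇒ r6c5=1.
Step 25. [r8c9∈{2}] r8c9 is down to just 2 ⇒ r8c9=2.
Step 26. [r4c6∈{3}] nothing but 3 survives at r4c6 ⇒ r4c6=3.
Step 27. [r2c8∈{7}] nothing but 7 survives at r2c8, so r2c8=7.
Step 28. [r3c4∈{5}] r3c4's peers cover all but 5, so r3c4=5.
Step 29. [r8c8∈{6}] only 6 remains possible at r8c8. So r8c8=6.
Step 30. [r2c9∈{9}] r2c9 has the single candidate 9. So r2c9=9.
Step 31. [r9c1∈{4}] r9c1 is down to just 4 ⇒ r9c1=4.
Step 32. [r1c6∈{1}] only 1 remains possible at r1c6. So r1c6=1.
Step 33. [r3c2∈{8}] r3c2's peers cover all but 8, so r3c2=8.
Step 34. [r6c2∈{2}] r6c2's peers cover all but 2 ⇒ r6c2=2.
Step 35. [r9c2∈{5}] r9c2's peers cover all but 5, so r9c2=5.
Step 36. [r1c7∈{2}] r1c7 is down to just 2. So r1c7=2.
Step 37. [r2c4∈{4}] r2c4's peers cover all but 4, so r2c4=4.
Step 38. [r4c3∈{4}] nothing but 4 survives at r4c3, so r4c3=4.
Step 39. [r6c7∈{9}] nothing but 9 survives at r6c7. So r6c7=9.

Answer: 9 4 5 7 3 1 2 8 6 / 6 1 3 4 2 8 5 7 9 / 7 8 2 5 6 9 4 3 1 / 1 7 4 9 5 3 6 2 8 / 5 6 9 2 8 7 3 1 4 / 3 2 8 6 1 4 9 5 7 / 2 3 1 8 9 6 7 4 5 / 8 9 7 3 4 5 1 6 2 / 4 5 6 1 7 2 8 9 3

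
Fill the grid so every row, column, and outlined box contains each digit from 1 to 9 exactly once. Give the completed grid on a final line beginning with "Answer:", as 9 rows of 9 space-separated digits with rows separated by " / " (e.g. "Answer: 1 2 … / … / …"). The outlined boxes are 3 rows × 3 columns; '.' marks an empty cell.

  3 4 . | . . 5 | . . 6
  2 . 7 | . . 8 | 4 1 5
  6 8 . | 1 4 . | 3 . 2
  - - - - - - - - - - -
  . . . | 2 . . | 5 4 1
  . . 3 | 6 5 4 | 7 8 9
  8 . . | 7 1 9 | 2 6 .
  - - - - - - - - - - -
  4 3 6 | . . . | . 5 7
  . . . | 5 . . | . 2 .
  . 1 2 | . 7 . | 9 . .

Step 1. [r2c2∈{9}] nothing but 9 survives at r2c2 ⇒ r2c2=9.
Step 2. [r8c3∈{8,9}] across col 3, 8 lands solely at r8c3, so r8c3=8.
Step 3. [r9c8∈{3}] r9c8 is down to just 3, so r9c8=3.
Step 4. [r1c4∈{9}] nothing but 9 survives at r1c4. So r1c4=9.
Step 5. [r9c9∈{4,8}] in col 9, 8 fits only at r9c9, so r9c9=8.
Step 6. [r8c7∈{1,6}] across col 7, 6 lands solely at r8c7 ⇒ r8c7=6.
Step 7. [r7c5∈{2,8,9}] row 7 places 9 nowhere but r7c5 ⇒ r7c5=9.
Step 8. [r8c5∈{3}] r8c5's peers cover all but 3. So r8c5=3.
Step 9. [r8c2∈{7}] r8c2 is down to just 7, so r8c2=7.
Step 10. [r8c6∈{1}] r8c6 has the single candidate 1. So r8c6=1.
Step 11. [r1c8∈{7}] only 7 remains possible at r1c8 ⇒ r1c8=7.
Step 12. [r8c1∈{9}] r8c1 has the single candidate 9. So r8c1=9.
Step 13. [r6c2∈{5}] nothing but 5 survives at r6c2, so r6c2=5.
Step 14. [r9c6∈{6}] only 6 remains possible at r9c6, so r9c6=6.
Step 15. [r9c4∈{4}] r9c4's peers cover all but 4. So r9c4=4.
Step 16. [r1c5∈{2}] r1c5 has the single candidate 2, so r1c5=2.
Step 17. [r5c2∈{2}] r5c2 is down to just 2. So r5c2=2.
Step 18. [r4c2∈{6}] only 6 remains possible at r4c2, so r4c2=6.
Step 19. [r7c7∈{1}] r7c7 has the single candidate 1 ⇒ r7c7=1.
Step 20. [r3c8∈{9}] nothing but 9 survives at r3c8 ⇒ r3c8=9.
Step 21. [r7c6∈{2}] r7c6 has the single candidate 2. So r7c6=2.
Step 22. [r1c7∈{8}] r1c7 has the single candidate 8. So r1c7=8.
Step 23. [r2c5∈{6}] only 6 remains possible at r2c5 ⇒ r2c5=6.
Step 24. [r3c6∈{7}] r3c6 is down to just 7. So r3c6=7.
Step 25. [r3c3∈{5}] r3c3's peers cover all but 5 ⇒ r3c3=5.
Step 26. [r1c3∈{1}] r1c3 has the single candidate 1 ⇒ r1c3=1.
Step 27. [r4c6∈{3}] r4c6's peers cover all but 3, so r4c6=3.
Step 28. [r4c1∈{7}] only 7 remains possible at r4c1. So r4c1=7.
Step 29. [r7c4∈{8}] r7c4's peers cover all but 8, so r7c4=8.
Step 30. [r2c4∈{3}] r2c4 is down to just 3 ⇒ r2c4=3.
Step 31. [r9c1∈{5}] r9c1's peers cover all but 5, so r9c1=5.
Step 32. [r6c9∈{3}] only 3 remains possible at r6c9, so r6c9=3.
Step 33. [r4c5∈{8}] only 8 remains possible at r4c5. So r4c5=8.
Step 34. [r5c1∈{1}] r5c1 is down to just 1. So r5c1=1.
Step 35. [r4c3∈{9}] only 9 remains possible at r4c3 ⇒ r4c3=9.
Step 36. [r6c3∈{4}] r6c3 has the single candidate 4. So r6c3=4.
Step 37. [r8c9∈{4}] only 4 remains possible at r8c9, so r8c9=4.

Answer: 3 4 1 9 2 5 8 7 6 / 2 9 7 3 6 8 4 1 5 / 6 8 5 1 4 7 3 9 2 / 7 6 9 2 8 3 5 4 1 / 1 2 3 6 5 4 7 8 9 / 8 5 4 7 1 9 2 6 3 / 4 3 6 8 9 2 1 5 7 / 9 7 8 5 3 1 6 2 4 / 5 1 2 4 7 6 9 3 8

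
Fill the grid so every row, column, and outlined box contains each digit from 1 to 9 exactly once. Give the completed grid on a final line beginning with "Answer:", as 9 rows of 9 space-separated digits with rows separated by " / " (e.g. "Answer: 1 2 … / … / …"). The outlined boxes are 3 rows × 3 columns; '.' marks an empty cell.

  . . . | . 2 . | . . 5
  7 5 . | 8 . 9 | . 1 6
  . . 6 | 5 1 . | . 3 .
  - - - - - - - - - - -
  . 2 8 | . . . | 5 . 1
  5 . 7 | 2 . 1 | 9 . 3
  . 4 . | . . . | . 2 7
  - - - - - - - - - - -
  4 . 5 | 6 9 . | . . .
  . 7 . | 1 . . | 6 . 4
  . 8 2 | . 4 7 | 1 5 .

Step 1. [r9c4∈{3}] nothing but 3 survives at r9c4 ⇒ r9c4=3.
Step 2. [r6c7∈{8}] nothing but 8 survives at r6c7 ⇒ r6c7=8.
Step 3. [r3c7∈{2,4,7}] row 3 places 7 nowhere but r3c7, so r3c7=7.
Step 4. [r3c2∈{9}] only 9 remains possible at r3c2. So r3c2=9.
Step 5. [r1c7∈{4}] only 4 remains possible at r1c7. So r1c7=4.
Step 6. [r5c2∈{6}] nothing but 6 survives at r5c2 ⇒ r5c2=6.
Step 7. [r2c5∈{3}] r2c5's peers cover all but 3 ⇒ r2c5=3.
Step 8. [r4c4∈{4,7,9}] in col 4, 4 fits only at r4c4. So r4c4=4.
Step 9. [r4c1∈{3,9}] in row 4, 9 fits only at r4c1, so r4c1=9.
Step 10. [r8c1∈{3}] nothing but 3 survives at r8c1, so r8c1=3.
Step 11. [r6c3∈{1,3}] box 4 places 3 nowhere but r6c3, so r6c3=3.
Step 12. [r8c6∈{2,5,8}] across row 8, 2 lands solely at r8c6 ⇒ r8c6=2.
Step 13. [r7c6∈{8}] r7c6 has the single candidate 8, so r7c6=8.
Step 14. [r3c9∈{2,8}] r3c9 is the only open cell in col 9 admitting 8, so r3c9=8.
Step 15. [r4c8∈{6}] only 6 remains possible at r4c8. So r4c8=6.
Step 16. [r1c3∈{1}] r1c3's peers cover all but 1, so r1c3=1.
Step 17. [r6c5∈{5,6}] col 5 places 6 nowhere but r6c5. So r6c5=6.
Step 18. [r8c8∈{8,9}] row 8 places 8 nowhere but r8c8 ⇒ r8c8=8.
Step 19. [r2c7∈{2}] r2c7's peers cover all but 2, so r2c7=2.
Step 20. [r1c4∈{7}] only 7 remains possible at r1c4. So r1c4=7.
Step 21. [r1c2∈{3}] r1c2 is down to just 3 ⇒ r1c2=3.
Step 22. [r4c5∈{7}] r4c5's peers cover all but 7. So r4c5=7.
Step 23. [r9c1∈{6}] r9c1's peers cover all but 6. So r9c1=6.
Step 24. [r5c5∈{8}] only 8 remains possible at r5c5, so r5c5=8.
Step 25. [r2c3∈{4}] r2c3 is down to just 4. So r2c3=4.
Step 26. [r8c5∈{5}] nothing but 5 survives at r8c5, so r8c5=5.
Step 27. [r9c9∈{9}] r9c9's peers cover all but 9, so r9c9=9.
Step 28. [r7c9∈{2}] only 2 remains possible at r7c9. So r7c9=2.
Step 29. [r8c3∈{9}] nothing but 9 survives at r8c3. So r8c3=9.
Step 30. [r5c8∈{4}] r5c8 has the single candidate 4, so r5c8=4.
Step 31. [r7c2∈{1}] r7c2's peers cover all but 1, so r7c2=1.
Step 32. [r3c6∈{4}] r3c6's peers cover all but 4 ⇒ r3c6=4.
Step 33. [r7c7∈{3}] r7c7 has the single candidate 3 ⇒ r7c7=3.
Step 34. [r7c8∈{7}] only 7 remains possible at r7c8. So r7c8=7.
Step 35. [r4c6∈{3}] r4c6 is down to just 3 ⇒ r4c6=3.
Step 36. [r1c1∈{8}] r1c1 has the single candidate 8 ⇒ r1c1=8.
Step 37. [r6c1∈{1}] r6c1's peers cover all but 1 ⇒ r6c1=1.
Step 38. [r6c6∈{5}] only 5 remains possible at r6c6, so r6c6=5.
Step 39. [r1c8∈{9}] r1c8's peers cover all but 9. So r1c8=9.
Step 40. [r1c6∈{6}] r1c6 is down to just 6 ⇒ r1c6=6.
Step 41. [r3c1∈{2}] only 2 remains possible at r3c1. So r3c1=2.
Step 42. [r6c4∈{9}] r6c4 has the single candidate 9. So r6c4=9.

Answer: 8 3 1 7 2 6 4 9 5 / 7 5 4 8 3 9 2 1 6 / 2 9 6 5 1 4 7 3 8 / 9 2 8 4 7 3 5 6 1 / 5 6 7 2 8 1 9 4 3 / 1 4 3 9 6 5 8 2 7 / 4 1 5 6 9 8 3 7 2 / 3 7 9 1 5 2 6 8 4 / 6 8 2 3 4 7 1 5 9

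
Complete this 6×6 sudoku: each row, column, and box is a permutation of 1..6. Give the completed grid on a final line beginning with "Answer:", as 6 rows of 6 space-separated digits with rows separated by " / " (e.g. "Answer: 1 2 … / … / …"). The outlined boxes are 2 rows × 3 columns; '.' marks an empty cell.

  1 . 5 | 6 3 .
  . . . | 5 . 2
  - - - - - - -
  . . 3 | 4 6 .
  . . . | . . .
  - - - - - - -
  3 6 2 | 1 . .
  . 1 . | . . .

Step 1. [r6c3∈{4}] r6c3 is down to just 4. So r6c3=4.
Step 2. [r6c1∈{5}] r6c1 is down to just 5, so r6c1=5.
Step 3. [r3c1∈{2}] only 2 remains possible at r3c1, so r3c1=2.
Step 4. [r3c6∈{1,5}] across row 3, 1 lands solely at r3c6. So r3c6=1.
Step 5. [r1c6∈{4}] r1c6 is down to just 4, so r1c6=4.
Step 6. [r6c5∈{2}] only 2 remains possible at r6c5, so r6c5=2.
Step 7. [r4c5∈{5}] r4c5's peers cover all but 5, so r4c5=5.
Step 8. [r4c6∈{3}] nothing but 3 survives at r4c6 ⇒ r4c6=3.
Step 9. [r4c2∈{4}] only 4 remains possible at r4c2 ⇒ r4c2=4.
Step 10. [r2c3∈{6}] only 6 remains possible at r2c3 ⇒ r2c3=6.
Step 11. [r4c1∈{6}] nothing but 6 survives at r4c1, so r4c1=6.
Step 12. [r1c2∈{2}] only 2 remains possible at r1c2. So r1c2=2.
Step 13. [r6c4∈{3}] r6c4 is down to just 3, so r6c4=3.
Step 14. [r5c5∈{4}] r5c5 has the single candidate 4 ⇒ r5c5=4.
Step 15. [r2c2∈{3}] r2c2 is down to just 3 ⇒ r2c2=3.
Step 16. [r5c6∈{5}] r5c6's peers cover all but 5. So r5c6=5.
Step 17. [r2c1∈{4}] r2c1 has the single candidate 4 ⇒ r2c1=4.
Step 18. [r3c2∈{5}] r3c2's peers cover all but 5 ⇒ r3c2=5.
Step 19. [r2c5∈{1}] r2c5 has the single candidate 1. So r2c5=1.
Step 20. [r6c6∈{6}] nothing but 6 survives at r6c6 ⇒ r6c6=6.
Step 21. [r4c3∈{1}] r4c3's peers cover all but 1, so r4c3=1.
Step 22. [r4c4∈{2}] r4c4 has the single candidate 2, so r4c4=2.

Answer: 1 2 5 6 3 4 / 4 3 6 5 1 2 / 2 5 3 4 6 1 / 6 4 1 2 5 3 / 3 6 2 1 4 5 / 5 1 4 3 2 6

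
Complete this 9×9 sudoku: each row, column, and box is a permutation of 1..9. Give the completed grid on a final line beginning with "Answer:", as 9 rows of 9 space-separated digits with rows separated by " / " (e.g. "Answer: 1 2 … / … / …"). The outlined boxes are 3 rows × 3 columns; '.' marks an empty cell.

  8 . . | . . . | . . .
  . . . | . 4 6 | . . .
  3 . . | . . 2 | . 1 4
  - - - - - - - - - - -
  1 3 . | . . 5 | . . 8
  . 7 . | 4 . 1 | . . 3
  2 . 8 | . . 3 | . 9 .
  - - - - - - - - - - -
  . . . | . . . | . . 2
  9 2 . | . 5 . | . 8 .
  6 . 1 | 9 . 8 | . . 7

Step 1. [r7c1∈{4,5,7}] in col 1, 4 fits only at r7c1, so r7c1=4.
Step 2. [r9c2∈{5}] r9c2 has the single candidate 5, so r9c2=5.
Step 3. [r1c6∈{7,9}] r1c6 is the only open cell in col 6 admitting 9 ⇒ r1c6=9.
Step 4. [r2c1∈{5,7}] r2c1 is the only open cell in col 1 admitting 7 ⇒ r2c1=7.
Step 5. [r7c7∈{1,3,5,6,9}] across row 7, 9 lands solely at r7c7 ⇒ r7c7=9.
Step 6. [r4c4∈{2,6,7}] in col 4, 2 fits only at r4c4. So r4c4=2.
Step 7. [r7c6∈{7}] r7c6 has the single candidate 7, so r7c6=7.
Step 8. [r7c8∈{3,5,6}] in row 7, 5 fits only at r7c8, so r7c8=5.
Step 9. [r2c9∈{5,9}] col 9 places 9 nowhere but r2c9. So r2c9=9.
Step 10. [r5c5∈{6,8,9}] row 5 places 8 nowhere but r5c5. So r5c5=8.
Step 11. [r3c5∈{7}] nothing but 7 survives at r3c5, so r3c5=7.
Step 12. [r6c5∈{6}] only 6 remains possible at r6c5. So r6c5=6.
Step 13. [r5c3∈{5,6,9}] 9 has one home in row 5: r5c3 ⇒ r5c3=9.
Step 14. [r4c3∈{4,6}] 6 has one home in box 4: r4c3, so r4c3=6.
Step 15. [r3c3∈{5}] r3c3 has the single candidate 5. So r3c3=5.
Step 16. [r2c3∈{2}] r2c3's peers cover all but 2 ⇒ r2c3=2.
Step 17. [r2c8∈{3}] r2c8 is down to just 3 ⇒ r2c8=3.
Step 18. [r9c8∈{4}] only 4 remains possible at r9c8. So r9c8=4.
Step 19. [r7c3∈{3}] nothing but 3 survives at r7c3 ⇒ r7c3=3.
Step 20. [r7c5∈{1}] r7c5's peers cover all but 1 ⇒ r7c5=1.
Step 21. [r4c8∈{7}] nothing but 7 survives at r4c8. So r4c8=7.
Step 22. [r1c7∈{2,5,6,7}] across row 1, 7 lands solely at r1c7, so r1c7=7.
Step 23. [r5c7∈{2,5,6}] 2 has one home in col 7: r5c7, so r5c7=2.
Step 24. [r2c2∈{1}] r2c2 has the single candidate 1 ⇒ r2c2=1.
Step 25. [r1c4∈{1,3,5}] in row 1, 1 fits only at r1c4, so r1c4=1.
Step 26. [r8c4∈{3,6}] 3 has one home in col 4: r8c4, so r8c4=3.
Step 27. [r1c9∈{5,6}] across row 1, 5 lands solely at r1c9. So r1c9=5.
Step 28. [r8c9∈{1,6}] col 9 places 6 nowhere but r8c9. So r8c9=6.
Step 29. [r3c7∈{6,8}] r3c7 is the only open cell in col 7 admitting 6, so r3c7=6.
Step 30. [r6c7∈{1,4,5}] row 6 places 5 nowhere but r6c7, so r6c7=5.
Step 31. [r2c4∈{5,8}] in row 2, 5 fits only at r2c4, so r2c4=5.
Step 32. [r6c2∈{4}] r6c2's peers cover all but 4. So r6c2=4.
Step 33. [r5c8∈{6}] r5c8 has the single candidate 6. So r5c8=6.
Step 34. [r1c5∈{3}] nothing but 3 survives at r1c5. So r1c5=3.
Step 35. [r7c2∈{8}] r7c2 is down to just 8 ⇒ r7c2=8.
Step 36. [r6c4∈{7}] only 7 remains possible at r6c4. So r6c4=7.
Step 37. [r4c5∈{9}] r4c5's peers cover all but 9, so r4c5=9.
Step 38. [r1c2∈{6}] r1c2's peers cover all but 6, so r1c2=6.
Step 39. [r3c2∈{9}] r3c2 is down to just 9. So r3c2=9.
Step 40. [r8c6∈{4}] r8c6's peers cover all but 4, so r8c6=4.
Step 41. [r8c3∈{7}] r8c3 has the single candidate 7 ⇒ r8c3=7.
Step 42. [r8c7∈{1}] r8c7's peers cover all but 1 ⇒ r8c7=1.
Step 43. [r1c8∈{2}] r1c8 is down to just 2, so r1c8=2.
Step 44. [r2c7∈{8}] r2c7's peers cover all but 8, so r2c7=8.
Step 45. [r4c7∈{4}] r4c7 is down to just 4, so r4c7=4.
Step 46. [r9c7∈{3}] only 3 remains possible at r9c7 ⇒ r9c7=3.
Step 47. [r7c4∈{6}] only 6 remains possible at r7c4 ⇒ r7c4=6.
Step 48. [r9c5∈{2}] only 2 remains possible at r9c5. So r9c5=2.
Step 49. [r3c4∈{8}] only 8 remains possible at r3c4 ⇒ r3c4=8.
Step 50. [r1c3∈{4}] nothing but 4 survives at r1c3 ⇒ r1c3=4.
Step 51. [r6c9∈{1}] only 1 remains possible at r6c9 ⇒ r6c9=1.
Step 52. [r5c1∈{5}] r5c1 has the single candidate 5, so r5c1=5.

Answer: 8 6 4 1 3 9 7 2 5 / 7 1 2 5 4 6 8 3 9 / 3 9 5 8 7 2 6 1 4 / 1 3 6 2 9 5 4 7 8 / 5 7 9 4 8 1 2 6 3 / 2 4 8 7 6 3 5 9 1 / 4 8 3 6 1 7 9 5 2 / 9 2 7 3 5 4 1 8 6 / 6 5 1 9 2 8 3 4 7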